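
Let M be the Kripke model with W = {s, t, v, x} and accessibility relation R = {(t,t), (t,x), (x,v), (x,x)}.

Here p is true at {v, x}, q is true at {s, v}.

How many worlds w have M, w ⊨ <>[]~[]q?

s: no successors, so <>[]~[]q fails. ✗
t: successors {t, x}; []~[]q there: t:T, x:F. ✓
v: no successors, so <>[]~[]q fails. ✗
x: successors {v, x}; []~[]q there: v:T, x:F. ✓
Satisfying worlds: {t, x}.

2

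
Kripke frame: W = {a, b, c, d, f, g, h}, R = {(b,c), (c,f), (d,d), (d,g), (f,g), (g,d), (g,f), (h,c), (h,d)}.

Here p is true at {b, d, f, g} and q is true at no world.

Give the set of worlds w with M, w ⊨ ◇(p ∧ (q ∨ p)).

a: no successors, so ◇(p ∧ (q ∨ p)) fails. ✗
b: successors {c}; p ∧ (q ∨ p) there: c:F. ✗
c: successors {f}; p ∧ (q ∨ p) there: f:T. ✓
d: successors {d, g}; p ∧ (q ∨ p) there: d:T, g:T. ✓
f: successors {g}; p ∧ (q ∨ p) there: g:T. ✓
g: successors {d, f}; p ∧ (q ∨ p) there: d:T, f:T. ✓
h: successors {c, d}; p ∧ (q ∨ p) there: c:F, d:T. ✓

{c, d, f, g, h}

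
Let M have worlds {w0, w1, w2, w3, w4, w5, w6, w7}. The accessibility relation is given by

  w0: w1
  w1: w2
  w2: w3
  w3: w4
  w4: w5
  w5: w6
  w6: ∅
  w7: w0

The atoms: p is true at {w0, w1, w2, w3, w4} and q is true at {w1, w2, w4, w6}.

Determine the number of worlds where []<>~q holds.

3

w0: successors {w1}; <>~q there: w1:F. ✗
w1: successors {w2}; <>~q there: w2:T. ✓
w2: successors {w3}; <>~q there: w3:F. ✗
w3: successors {w4}; <>~q there: w4:T. ✓
w4: successors {w5}; <>~q there: w5:F. ✗
w5: successors {w6}; <>~q there: w6:F. ✗
w6: no successors, so []<>~q holds vacuously. ✓
w7: successors {w0}; <>~q there: w0:F. ✗
Satisfying worlds: {w1, w3, w6}.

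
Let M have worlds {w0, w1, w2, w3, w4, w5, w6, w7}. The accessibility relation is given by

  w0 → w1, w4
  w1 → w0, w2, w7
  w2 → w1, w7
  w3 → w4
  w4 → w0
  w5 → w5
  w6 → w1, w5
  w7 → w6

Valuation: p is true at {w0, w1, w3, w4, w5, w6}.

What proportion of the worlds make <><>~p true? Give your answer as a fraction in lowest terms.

1/2

w0: successors {w1, w4}; <>~p there: w1:T, w4:F. ✓
w1: successors {w0, w2, w7}; <>~p there: w0:F, w2:T, w7:F. ✓
w2: successors {w1, w7}; <>~p there: w1:T, w7:F. ✓
w3: successors {w4}; <>~p there: w4:F. ✗
w4: successors {w0}; <>~p there: w0:F. ✗
w5: successors {w5}; <>~p there: w5:F. ✗
w6: successors {w1, w5}; <>~p there: w1:T, w5:F. ✓
w7: successors {w6}; <>~p there: w6:F. ✗
That's 4 of 8 worlds, so 4/8 = 1/2.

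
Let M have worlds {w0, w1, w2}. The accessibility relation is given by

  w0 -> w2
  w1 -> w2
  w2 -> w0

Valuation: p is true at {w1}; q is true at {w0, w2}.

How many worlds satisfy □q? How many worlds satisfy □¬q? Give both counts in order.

For □q:
w0: successors {w2}; q there: w2:T. ✓
w1: successors {w2}; q there: w2:T. ✓
w2: successors {w0}; q there: w0:T. ✓
— 3 worlds.
For □¬q:
w0: successors {w2}; ¬q there: w2:F. ✗
w1: successors {w2}; ¬q there: w2:F. ✗
w2: successors {w0}; ¬q there: w0:F. ✗
— 0 worlds.

3 and 0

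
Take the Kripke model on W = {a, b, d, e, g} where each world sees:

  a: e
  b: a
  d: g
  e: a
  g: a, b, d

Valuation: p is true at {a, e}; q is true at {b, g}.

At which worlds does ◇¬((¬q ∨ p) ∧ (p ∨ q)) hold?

a: successors {e}; ¬((¬q ∨ p) ∧ (p ∨ q)) there: e:F. ✗
b: successors {a}; ¬((¬q ∨ p) ∧ (p ∨ q)) there: a:F. ✗
d: successors {g}; ¬((¬q ∨ p) ∧ (p ∨ q)) there: g:T. ✓
e: successors {a}; ¬((¬q ∨ p) ∧ (p ∨ q)) there: a:F. ✗
g: successors {a, b, d}; ¬((¬q ∨ p) ∧ (p ∨ q)) there: a:F, b:T, d:T. ✓

{d, g}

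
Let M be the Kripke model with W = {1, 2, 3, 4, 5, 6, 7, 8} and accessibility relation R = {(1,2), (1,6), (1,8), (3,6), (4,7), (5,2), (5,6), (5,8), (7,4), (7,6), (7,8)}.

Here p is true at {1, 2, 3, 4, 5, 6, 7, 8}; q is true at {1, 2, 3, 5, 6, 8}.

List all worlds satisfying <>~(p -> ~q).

1: successors {2, 6, 8}; ~(p -> ~q) there: 2:T, 6:T, 8:T. ✓
2: no successors, so <>~(p -> ~q) fails. ✗
3: successors {6}; ~(p -> ~q) there: 6:T. ✓
4: successors {7}; ~(p -> ~q) there: 7:F. ✗
5: successors {2, 6, 8}; ~(p -> ~q) there: 2:T, 6:T, 8:T. ✓
6: no successors, so <>~(p -> ~q) fails. ✗
7: successors {4, 6, 8}; ~(p -> ~q) there: 4:F, 6:T, 8:T. ✓
8: no successors, so <>~(p -> ~q) fails. ✗

{1, 3, 5, 7}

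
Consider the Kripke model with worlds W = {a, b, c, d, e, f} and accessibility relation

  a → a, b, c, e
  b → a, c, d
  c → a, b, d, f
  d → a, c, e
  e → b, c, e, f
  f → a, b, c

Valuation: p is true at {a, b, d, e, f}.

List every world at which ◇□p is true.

{a, b, d, e, f}

a: successors {a, b, c, e}; □p there: a:F, b:F, c:T, e:F. ✓
b: successors {a, c, d}; □p there: a:F, c:T, d:F. ✓
c: successors {a, b, d, f}; □p there: a:F, b:F, d:F, f:F. ✗
d: successors {a, c, e}; □p there: a:F, c:T, e:F. ✓
e: successors {b, c, e, f}; □p there: b:F, c:T, e:F, f:F. ✓
f: successors {a, b, c}; □p there: a:F, b:F, c:T. ✓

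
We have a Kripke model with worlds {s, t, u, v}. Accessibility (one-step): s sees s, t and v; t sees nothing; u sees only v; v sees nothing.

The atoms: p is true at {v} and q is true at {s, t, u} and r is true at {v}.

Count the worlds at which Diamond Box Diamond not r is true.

2

s: successors {s, t, v}; Box Diamond not r there: s:F, t:T, v:T. ✓
t: no successors, so Diamond Box Diamond not r fails. ✗
u: successors {v}; Box Diamond not r there: v:T. ✓
v: no successors, so Diamond Box Diamond not r fails. ✗
Satisfying worlds: {s, u}.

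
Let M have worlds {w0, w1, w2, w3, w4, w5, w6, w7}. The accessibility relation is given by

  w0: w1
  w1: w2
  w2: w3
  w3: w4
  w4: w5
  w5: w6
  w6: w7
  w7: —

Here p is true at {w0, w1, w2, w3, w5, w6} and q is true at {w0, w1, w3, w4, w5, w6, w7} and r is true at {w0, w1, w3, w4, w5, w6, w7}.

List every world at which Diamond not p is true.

{w3, w6}

w0: successors {w1}; not p there: w1:F. ✗
w1: successors {w2}; not p there: w2:F. ✗
w2: successors {w3}; not p there: w3:F. ✗
w3: successors {w4}; not p there: w4:T. ✓
w4: successors {w5}; not p there: w5:F. ✗
w5: successors {w6}; not p there: w6:F. ✗
w6: successors {w7}; not p there: w7:T. ✓
w7: no successors, so Diamond not p fails. ✗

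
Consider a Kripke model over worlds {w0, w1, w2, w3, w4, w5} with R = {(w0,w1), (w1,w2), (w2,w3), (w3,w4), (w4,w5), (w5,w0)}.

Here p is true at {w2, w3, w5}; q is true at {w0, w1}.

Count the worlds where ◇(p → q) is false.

w0: successors {w1}; p → q there: w1:T. ✓
w1: successors {w2}; p → q there: w2:F. ✗
w2: successors {w3}; p → q there: w3:F. ✗
w3: successors {w4}; p → q there: w4:T. ✓
w4: successors {w5}; p → q there: w5:F. ✗
w5: successors {w0}; p → q there: w0:T. ✓
Satisfying worlds: {w0, w3, w5}.
So ◇(p → q) fails at the other 3 worlds.

3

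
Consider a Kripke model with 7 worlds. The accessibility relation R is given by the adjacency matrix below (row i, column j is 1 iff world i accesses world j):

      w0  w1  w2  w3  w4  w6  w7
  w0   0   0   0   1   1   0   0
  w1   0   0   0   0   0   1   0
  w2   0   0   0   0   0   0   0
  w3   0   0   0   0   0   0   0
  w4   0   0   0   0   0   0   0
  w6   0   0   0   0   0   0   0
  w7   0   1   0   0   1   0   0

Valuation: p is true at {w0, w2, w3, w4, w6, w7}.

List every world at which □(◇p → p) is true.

w0: successors {w3, w4}; ◇p → p there: w3:T, w4:T. ✓
w1: successors {w6}; ◇p → p there: w6:T. ✓
w2: no successors, so □(◇p → p) holds vacuously. ✓
w3: no successors, so □(◇p → p) holds vacuously. ✓
w4: no successors, so □(◇p → p) holds vacuously. ✓
w6: no successors, so □(◇p → p) holds vacuously. ✓
w7: successors {w1, w4}; ◇p → p there: w1:F, w4:T. ✗

{w0, w1, w2, w3, w4, w6}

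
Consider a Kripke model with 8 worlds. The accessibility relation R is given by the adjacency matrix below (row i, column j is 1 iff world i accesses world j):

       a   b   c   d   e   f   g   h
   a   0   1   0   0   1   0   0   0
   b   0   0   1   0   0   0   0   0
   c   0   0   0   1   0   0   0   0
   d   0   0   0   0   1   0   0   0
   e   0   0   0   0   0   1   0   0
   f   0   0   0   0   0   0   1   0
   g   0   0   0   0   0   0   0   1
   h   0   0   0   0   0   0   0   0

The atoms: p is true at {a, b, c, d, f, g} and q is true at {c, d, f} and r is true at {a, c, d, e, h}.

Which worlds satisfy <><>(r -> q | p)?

{a, b, d, e}

a: successors {b, e}; <>(r -> q | p) there: b:T, e:T. ✓
b: successors {c}; <>(r -> q | p) there: c:T. ✓
c: successors {d}; <>(r -> q | p) there: d:F. ✗
d: successors {e}; <>(r -> q | p) there: e:T. ✓
e: successors {f}; <>(r -> q | p) there: f:T. ✓
f: successors {g}; <>(r -> q | p) there: g:F. ✗
g: successors {h}; <>(r -> q | p) there: h:F. ✗
h: no successors, so <><>(r -> q | p) fails. ✗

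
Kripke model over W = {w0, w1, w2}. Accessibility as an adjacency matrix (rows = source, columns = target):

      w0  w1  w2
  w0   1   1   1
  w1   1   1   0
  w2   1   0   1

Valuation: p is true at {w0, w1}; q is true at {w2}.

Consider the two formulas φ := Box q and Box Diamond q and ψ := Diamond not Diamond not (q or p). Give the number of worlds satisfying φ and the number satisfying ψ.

For Box q and Box Diamond q:
w0: Box q is F, Box Diamond q is F. ✗
w1: Box q is F, Box Diamond q is F. ✗
w2: Box q is F, Box Diamond q is T. ✗
— 0 worlds.
For Diamond not Diamond not (q or p):
w0: successors {w0, w1, w2}; not Diamond not (q or p) there: w0:T, w1:T, w2:T. ✓
w1: successors {w0, w1}; not Diamond not (q or p) there: w0:T, w1:T. ✓
w2: successors {w0, w2}; not Diamond not (q or p) there: w0:T, w2:T. ✓
— 3 worlds.

0 and 3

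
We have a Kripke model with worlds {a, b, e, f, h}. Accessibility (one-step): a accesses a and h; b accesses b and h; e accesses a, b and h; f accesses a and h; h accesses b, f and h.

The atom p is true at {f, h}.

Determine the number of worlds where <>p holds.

5

a: successors {a, h}; p there: a:F, h:T. ✓
b: successors {b, h}; p there: b:F, h:T. ✓
e: successors {a, b, h}; p there: a:F, b:F, h:T. ✓
f: successors {a, h}; p there: a:F, h:T. ✓
h: successors {b, f, h}; p there: b:F, f:T, h:T. ✓
Satisfying worlds: {a, b, e, f, h}.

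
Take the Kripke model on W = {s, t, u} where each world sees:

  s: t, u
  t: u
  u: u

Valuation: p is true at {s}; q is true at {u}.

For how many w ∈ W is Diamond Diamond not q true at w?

s: successors {t, u}; Diamond not q there: t:F, u:F. ✗
t: successors {u}; Diamond not q there: u:F. ✗
u: successors {u}; Diamond not q there: u:F. ✗
Satisfying worlds: ∅.

0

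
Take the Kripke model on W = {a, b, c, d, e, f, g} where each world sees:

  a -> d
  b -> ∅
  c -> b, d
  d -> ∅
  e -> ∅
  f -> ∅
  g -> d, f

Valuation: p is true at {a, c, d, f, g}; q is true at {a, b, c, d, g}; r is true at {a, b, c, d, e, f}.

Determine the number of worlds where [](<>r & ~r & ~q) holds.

a: successors {d}; <>r & ~r & ~q there: d:F. ✗
b: no successors, so [](<>r & ~r & ~q) holds vacuously. ✓
c: successors {b, d}; <>r & ~r & ~q there: b:F, d:F. ✗
d: no successors, so [](<>r & ~r & ~q) holds vacuously. ✓
e: no successors, so [](<>r & ~r & ~q) holds vacuously. ✓
f: no successors, so [](<>r & ~r & ~q) holds vacuously. ✓
g: successors {d, f}; <>r & ~r & ~q there: d:F, f:F. ✗
Satisfying worlds: {b, d, e, f}.

4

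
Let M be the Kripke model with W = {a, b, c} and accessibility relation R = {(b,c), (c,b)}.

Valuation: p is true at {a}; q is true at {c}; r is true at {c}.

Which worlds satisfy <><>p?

a: no successors, so <><>p fails. ✗
b: successors {c}; <>p there: c:F. ✗
c: successors {b}; <>p there: b:F. ✗

∅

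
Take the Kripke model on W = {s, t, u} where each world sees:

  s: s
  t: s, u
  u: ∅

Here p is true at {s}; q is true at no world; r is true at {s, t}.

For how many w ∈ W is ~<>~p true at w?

s: <>~p is F. ✓
t: <>~p is T. ✗
u: <>~p is F. ✓
Satisfying worlds: {s, u}.

2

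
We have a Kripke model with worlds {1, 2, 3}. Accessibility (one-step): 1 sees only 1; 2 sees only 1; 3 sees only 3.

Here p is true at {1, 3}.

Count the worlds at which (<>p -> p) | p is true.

1: <>p -> p is T, p is T. ✓
2: <>p -> p is F, p is F. ✗
3: <>p -> p is T, p is T. ✓
Satisfying worlds: {1, 3}.

2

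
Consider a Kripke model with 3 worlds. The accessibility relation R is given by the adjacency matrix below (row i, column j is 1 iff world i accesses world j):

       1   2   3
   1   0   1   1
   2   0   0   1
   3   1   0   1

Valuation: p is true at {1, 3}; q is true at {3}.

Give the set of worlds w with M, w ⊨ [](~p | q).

{1, 2}

1: successors {2, 3}; ~p | q there: 2:T, 3:T. ✓
2: successors {3}; ~p | q there: 3:T. ✓
3: successors {1, 3}; ~p | q there: 1:F, 3:T. ✗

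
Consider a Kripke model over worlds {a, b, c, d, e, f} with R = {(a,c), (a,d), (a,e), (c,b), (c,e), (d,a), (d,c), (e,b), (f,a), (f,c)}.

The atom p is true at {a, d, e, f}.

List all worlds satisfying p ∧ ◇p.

{a, d, f}

a: p is T, ◇p is T. ✓
b: p is F, ◇p is F. ✗
c: p is F, ◇p is T. ✗
d: p is T, ◇p is T. ✓
e: p is T, ◇p is F. ✗
f: p is T, ◇p is T. ✓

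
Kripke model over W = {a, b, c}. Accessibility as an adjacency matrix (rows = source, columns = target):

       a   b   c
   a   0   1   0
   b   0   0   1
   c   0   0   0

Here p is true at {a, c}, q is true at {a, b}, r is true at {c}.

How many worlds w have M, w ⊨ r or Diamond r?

2

a: r is F, Diamond r is F. ✗
b: r is F, Diamond r is T. ✓
c: r is T, Diamond r is F. ✓
Satisfying worlds: {b, c}.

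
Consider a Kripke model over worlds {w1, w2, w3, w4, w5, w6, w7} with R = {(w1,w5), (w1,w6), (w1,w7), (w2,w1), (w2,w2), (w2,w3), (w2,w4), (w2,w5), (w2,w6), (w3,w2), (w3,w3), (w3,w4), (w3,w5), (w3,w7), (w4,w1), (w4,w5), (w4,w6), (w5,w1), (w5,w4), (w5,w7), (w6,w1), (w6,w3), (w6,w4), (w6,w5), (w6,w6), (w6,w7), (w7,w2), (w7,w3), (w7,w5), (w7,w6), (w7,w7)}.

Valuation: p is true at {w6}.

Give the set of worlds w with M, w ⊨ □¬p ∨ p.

{w3, w5, w6}

w1: □¬p is F, p is F. ✗
w2: □¬p is F, p is F. ✗
w3: □¬p is T, p is F. ✓
w4: □¬p is F, p is F. ✗
w5: □¬p is T, p is F. ✓
w6: □¬p is F, p is T. ✓
w7: □¬p is F, p is F. ✗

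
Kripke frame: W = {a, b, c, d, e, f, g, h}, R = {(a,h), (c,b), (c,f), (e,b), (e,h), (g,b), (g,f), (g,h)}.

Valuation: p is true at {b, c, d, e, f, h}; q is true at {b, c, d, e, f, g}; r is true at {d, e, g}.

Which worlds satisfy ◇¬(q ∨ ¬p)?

{a, e, g}

a: successors {h}; ¬(q ∨ ¬p) there: h:T. ✓
b: no successors, so ◇¬(q ∨ ¬p) fails. ✗
c: successors {b, f}; ¬(q ∨ ¬p) there: b:F, f:F. ✗
d: no successors, so ◇¬(q ∨ ¬p) fails. ✗
e: successors {b, h}; ¬(q ∨ ¬p) there: b:F, h:T. ✓
f: no successors, so ◇¬(q ∨ ¬p) fails. ✗
g: successors {b, f, h}; ¬(q ∨ ¬p) there: b:F, f:F, h:T. ✓
h: no successors, so ◇¬(q ∨ ¬p) fails. ✗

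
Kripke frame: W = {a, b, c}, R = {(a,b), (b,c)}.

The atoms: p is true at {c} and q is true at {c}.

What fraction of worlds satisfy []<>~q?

1/3

a: successors {b}; <>~q there: b:F. ✗
b: successors {c}; <>~q there: c:F. ✗
c: no successors, so []<>~q holds vacuously. ✓
That's 1 of 3 worlds, so 1/3.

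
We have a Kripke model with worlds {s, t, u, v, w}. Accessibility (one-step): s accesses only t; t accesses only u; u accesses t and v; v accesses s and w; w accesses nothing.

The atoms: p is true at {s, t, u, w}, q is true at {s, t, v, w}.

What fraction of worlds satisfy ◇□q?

s: successors {t}; □q there: t:F. ✗
t: successors {u}; □q there: u:T. ✓
u: successors {t, v}; □q there: t:F, v:T. ✓
v: successors {s, w}; □q there: s:T, w:T. ✓
w: no successors, so ◇□q fails. ✗
That's 3 of 5 worlds, so 3/5.

3/5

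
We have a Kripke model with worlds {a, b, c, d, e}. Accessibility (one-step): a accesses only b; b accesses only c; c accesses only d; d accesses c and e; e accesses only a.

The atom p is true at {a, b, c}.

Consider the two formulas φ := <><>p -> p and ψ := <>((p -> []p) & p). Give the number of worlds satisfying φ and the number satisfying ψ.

For <><>p -> p:
a: <><>p is T, p is T. ✓
b: <><>p is F, p is T. ✓
c: <><>p is T, p is T. ✓
d: <><>p is T, p is F. ✗
e: <><>p is T, p is F. ✗
— 3 worlds.
For <>((p -> []p) & p):
a: successors {b}; (p -> []p) & p there: b:T. ✓
b: successors {c}; (p -> []p) & p there: c:F. ✗
c: successors {d}; (p -> []p) & p there: d:F. ✗
d: successors {c, e}; (p -> []p) & p there: c:F, e:F. ✗
e: successors {a}; (p -> []p) & p there: a:T. ✓
— 2 worlds.

3 and 2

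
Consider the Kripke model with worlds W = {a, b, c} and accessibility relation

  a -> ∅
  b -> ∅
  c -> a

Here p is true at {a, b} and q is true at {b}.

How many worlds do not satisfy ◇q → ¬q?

a: ◇q is F, ¬q is T. ✓
b: ◇q is F, ¬q is F. ✓
c: ◇q is F, ¬q is T. ✓
Satisfying worlds: {a, b, c}.
So ◇q → ¬q fails at the other 0 worlds.

0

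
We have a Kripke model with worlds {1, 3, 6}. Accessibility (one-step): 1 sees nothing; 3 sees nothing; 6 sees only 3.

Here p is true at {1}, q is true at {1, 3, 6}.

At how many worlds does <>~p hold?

1

1: no successors, so <>~p fails. ✗
3: no successors, so <>~p fails. ✗
6: successors {3}; ~p there: 3:T. ✓
Satisfying worlds: {6}.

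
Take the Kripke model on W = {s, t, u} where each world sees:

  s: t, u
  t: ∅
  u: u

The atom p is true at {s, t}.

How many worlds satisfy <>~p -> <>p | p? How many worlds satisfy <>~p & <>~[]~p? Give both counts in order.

For <>~p -> <>p | p:
s: <>~p is T, <>p | p is T. ✓
t: <>~p is F, <>p | p is T. ✓
u: <>~p is T, <>p | p is F. ✗
— 2 worlds.
For <>~p & <>~[]~p:
s: <>~p is T, <>~[]~p is F. ✗
t: <>~p is F, <>~[]~p is F. ✗
u: <>~p is T, <>~[]~p is F. ✗
— 0 worlds.

2 and 0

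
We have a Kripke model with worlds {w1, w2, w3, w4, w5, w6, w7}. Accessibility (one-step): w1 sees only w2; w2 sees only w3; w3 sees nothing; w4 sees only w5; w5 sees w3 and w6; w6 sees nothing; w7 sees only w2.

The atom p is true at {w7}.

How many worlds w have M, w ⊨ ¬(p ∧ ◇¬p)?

6

w1: p ∧ ◇¬p is F. ✓
w2: p ∧ ◇¬p is F. ✓
w3: p ∧ ◇¬p is F. ✓
w4: p ∧ ◇¬p is F. ✓
w5: p ∧ ◇¬p is F. ✓
w6: p ∧ ◇¬p is F. ✓
w7: p ∧ ◇¬p is T. ✗
Satisfying worlds: {w1, w2, w3, w4, w5, w6}.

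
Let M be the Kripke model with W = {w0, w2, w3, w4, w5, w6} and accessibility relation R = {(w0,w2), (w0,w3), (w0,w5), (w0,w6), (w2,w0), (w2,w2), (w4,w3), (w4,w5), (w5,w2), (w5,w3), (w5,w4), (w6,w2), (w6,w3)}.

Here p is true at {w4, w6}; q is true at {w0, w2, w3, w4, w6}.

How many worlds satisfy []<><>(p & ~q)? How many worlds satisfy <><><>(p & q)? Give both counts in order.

1 and 4

For []<><>(p & ~q):
w0: successors {w2, w3, w5, w6}; <><>(p & ~q) there: w2:F, w3:F, w5:F, w6:F. ✗
w2: successors {w0, w2}; <><>(p & ~q) there: w0:F, w2:F. ✗
w3: no successors, so []<><>(p & ~q) holds vacuously. ✓
w4: successors {w3, w5}; <><>(p & ~q) there: w3:F, w5:F. ✗
w5: successors {w2, w3, w4}; <><>(p & ~q) there: w2:F, w3:F, w4:F. ✗
w6: successors {w2, w3}; <><>(p & ~q) there: w2:F, w3:F. ✗
— 1 world.
For <><><>(p & q):
w0: successors {w2, w3, w5, w6}; <><>(p & q) there: w2:T, w3:F, w5:F, w6:F. ✓
w2: successors {w0, w2}; <><>(p & q) there: w0:T, w2:T. ✓
w3: no successors, so <><><>(p & q) fails. ✗
w4: successors {w3, w5}; <><>(p & q) there: w3:F, w5:F. ✗
w5: successors {w2, w3, w4}; <><>(p & q) there: w2:T, w3:F, w4:T. ✓
w6: successors {w2, w3}; <><>(p & q) there: w2:T, w3:F. ✓
— 4 worlds.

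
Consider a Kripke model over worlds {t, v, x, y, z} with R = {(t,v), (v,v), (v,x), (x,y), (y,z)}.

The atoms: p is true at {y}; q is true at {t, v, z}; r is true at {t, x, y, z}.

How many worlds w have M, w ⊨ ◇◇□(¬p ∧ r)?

2

t: successors {v}; ◇□(¬p ∧ r) there: v:F. ✗
v: successors {v, x}; ◇□(¬p ∧ r) there: v:F, x:T. ✓
x: successors {y}; ◇□(¬p ∧ r) there: y:T. ✓
y: successors {z}; ◇□(¬p ∧ r) there: z:F. ✗
z: no successors, so ◇◇□(¬p ∧ r) fails. ✗
Satisfying worlds: {v, x}.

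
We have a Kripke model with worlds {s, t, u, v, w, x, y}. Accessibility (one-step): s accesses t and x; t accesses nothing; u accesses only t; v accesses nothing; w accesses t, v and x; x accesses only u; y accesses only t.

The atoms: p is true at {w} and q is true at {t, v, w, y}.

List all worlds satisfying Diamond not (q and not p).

s: successors {t, x}; not (q and not p) there: t:F, x:T. ✓
t: no successors, so Diamond not (q and not p) fails. ✗
u: successors {t}; not (q and not p) there: t:F. ✗
v: no successors, so Diamond not (q and not p) fails. ✗
w: successors {t, v, x}; not (q and not p) there: t:F, v:F, x:T. ✓
x: successors {u}; not (q and not p) there: u:T. ✓
y: successors {t}; not (q and not p) there: t:F. ✗

{s, w, x}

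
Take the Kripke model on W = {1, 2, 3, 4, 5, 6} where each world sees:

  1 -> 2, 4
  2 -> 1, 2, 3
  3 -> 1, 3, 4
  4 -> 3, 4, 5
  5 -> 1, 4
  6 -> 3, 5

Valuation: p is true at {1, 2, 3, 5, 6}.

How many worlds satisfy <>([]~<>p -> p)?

1: successors {2, 4}; []~<>p -> p there: 2:T, 4:T. ✓
2: successors {1, 2, 3}; []~<>p -> p there: 1:T, 2:T, 3:T. ✓
3: successors {1, 3, 4}; []~<>p -> p there: 1:T, 3:T, 4:T. ✓
4: successors {3, 4, 5}; []~<>p -> p there: 3:T, 4:T, 5:T. ✓
5: successors {1, 4}; []~<>p -> p there: 1:T, 4:T. ✓
6: successors {3, 5}; []~<>p -> p there: 3:T, 5:T. ✓
Satisfying worlds: {1, 2, 3, 4, 5, 6}.

6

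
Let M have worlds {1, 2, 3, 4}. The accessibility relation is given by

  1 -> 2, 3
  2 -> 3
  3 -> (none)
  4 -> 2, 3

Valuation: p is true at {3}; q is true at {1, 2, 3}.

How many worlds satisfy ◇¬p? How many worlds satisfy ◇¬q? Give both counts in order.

For ◇¬p:
1: successors {2, 3}; ¬p there: 2:T, 3:F. ✓
2: successors {3}; ¬p there: 3:F. ✗
3: no successors, so ◇¬p fails. ✗
4: successors {2, 3}; ¬p there: 2:T, 3:F. ✓
— 2 worlds.
For ◇¬q:
1: successors {2, 3}; ¬q there: 2:F, 3:F. ✗
2: successors {3}; ¬q there: 3:F. ✗
3: no successors, so ◇¬q fails. ✗
4: successors {2, 3}; ¬q there: 2:F, 3:F. ✗
— 0 worlds.

2 and 0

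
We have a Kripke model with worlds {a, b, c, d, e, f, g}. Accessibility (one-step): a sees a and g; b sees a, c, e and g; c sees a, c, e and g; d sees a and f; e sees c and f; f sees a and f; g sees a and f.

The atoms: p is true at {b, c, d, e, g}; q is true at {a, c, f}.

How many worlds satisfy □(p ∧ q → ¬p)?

4

a: successors {a, g}; p ∧ q → ¬p there: a:T, g:T. ✓
b: successors {a, c, e, g}; p ∧ q → ¬p there: a:T, c:F, e:T, g:T. ✗
c: successors {a, c, e, g}; p ∧ q → ¬p there: a:T, c:F, e:T, g:T. ✗
d: successors {a, f}; p ∧ q → ¬p there: a:T, f:T. ✓
e: successors {c, f}; p ∧ q → ¬p there: c:F, f:T. ✗
f: successors {a, f}; p ∧ q → ¬p there: a:T, f:T. ✓
g: successors {a, f}; p ∧ q → ¬p there: a:T, f:T. ✓
Satisfying worlds: {a, d, f, g}.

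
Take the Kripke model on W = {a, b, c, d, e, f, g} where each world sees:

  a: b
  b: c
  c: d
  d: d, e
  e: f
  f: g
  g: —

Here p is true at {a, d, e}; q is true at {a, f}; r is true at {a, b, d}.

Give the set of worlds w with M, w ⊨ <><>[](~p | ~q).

a: successors {b}; <>[](~p | ~q) there: b:T. ✓
b: successors {c}; <>[](~p | ~q) there: c:T. ✓
c: successors {d}; <>[](~p | ~q) there: d:T. ✓
d: successors {d, e}; <>[](~p | ~q) there: d:T, e:T. ✓
e: successors {f}; <>[](~p | ~q) there: f:T. ✓
f: successors {g}; <>[](~p | ~q) there: g:F. ✗
g: no successors, so <><>[](~p | ~q) fails. ✗

{a, b, c, d, e}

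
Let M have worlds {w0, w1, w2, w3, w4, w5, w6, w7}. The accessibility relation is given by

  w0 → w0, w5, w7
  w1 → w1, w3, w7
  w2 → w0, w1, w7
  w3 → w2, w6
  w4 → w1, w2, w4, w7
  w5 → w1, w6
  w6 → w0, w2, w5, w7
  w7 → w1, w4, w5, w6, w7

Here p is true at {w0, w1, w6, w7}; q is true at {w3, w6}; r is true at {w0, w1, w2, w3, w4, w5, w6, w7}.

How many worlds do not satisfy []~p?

w0: successors {w0, w5, w7}; ~p there: w0:F, w5:T, w7:F. ✗
w1: successors {w1, w3, w7}; ~p there: w1:F, w3:T, w7:F. ✗
w2: successors {w0, w1, w7}; ~p there: w0:F, w1:F, w7:F. ✗
w3: successors {w2, w6}; ~p there: w2:T, w6:F. ✗
w4: successors {w1, w2, w4, w7}; ~p there: w1:F, w2:T, w4:T, w7:F. ✗
w5: successors {w1, w6}; ~p there: w1:F, w6:F. ✗
w6: successors {w0, w2, w5, w7}; ~p there: w0:F, w2:T, w5:T, w7:F. ✗
w7: successors {w1, w4, w5, w6, w7}; ~p there: w1:F, w4:T, w5:T, w6:F, w7:F. ✗
Satisfying worlds: ∅.
So []~p fails at the other 8 worlds.

8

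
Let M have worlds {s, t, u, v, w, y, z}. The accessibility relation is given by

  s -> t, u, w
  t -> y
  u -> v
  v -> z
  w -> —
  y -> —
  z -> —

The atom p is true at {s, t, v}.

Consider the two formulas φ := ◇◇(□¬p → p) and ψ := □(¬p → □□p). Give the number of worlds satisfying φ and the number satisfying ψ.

1 and 6

For ◇◇(□¬p → p):
s: successors {t, u, w}; ◇(□¬p → p) there: t:F, u:T, w:F. ✓
t: successors {y}; ◇(□¬p → p) there: y:F. ✗
u: successors {v}; ◇(□¬p → p) there: v:F. ✗
v: successors {z}; ◇(□¬p → p) there: z:F. ✗
w: no successors, so ◇◇(□¬p → p) fails. ✗
y: no successors, so ◇◇(□¬p → p) fails. ✗
z: no successors, so ◇◇(□¬p → p) fails. ✗
— 1 world.
For □(¬p → □□p):
s: successors {t, u, w}; ¬p → □□p there: t:T, u:F, w:T. ✗
t: successors {y}; ¬p → □□p there: y:T. ✓
u: successors {v}; ¬p → □□p there: v:T. ✓
v: successors {z}; ¬p → □□p there: z:T. ✓
w: no successors, so □(¬p → □□p) holds vacuously. ✓
y: no successors, so □(¬p → □□p) holds vacuously. ✓
z: no successors, so □(¬p → □□p) holds vacuously. ✓
— 6 worlds.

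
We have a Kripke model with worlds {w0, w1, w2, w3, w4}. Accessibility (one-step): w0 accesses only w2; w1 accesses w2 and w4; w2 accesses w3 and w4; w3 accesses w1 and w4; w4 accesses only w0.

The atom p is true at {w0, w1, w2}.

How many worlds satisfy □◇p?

3

w0: successors {w2}; ◇p there: w2:F. ✗
w1: successors {w2, w4}; ◇p there: w2:F, w4:T. ✗
w2: successors {w3, w4}; ◇p there: w3:T, w4:T. ✓
w3: successors {w1, w4}; ◇p there: w1:T, w4:T. ✓
w4: successors {w0}; ◇p there: w0:T. ✓
Satisfying worlds: {w2, w3, w4}.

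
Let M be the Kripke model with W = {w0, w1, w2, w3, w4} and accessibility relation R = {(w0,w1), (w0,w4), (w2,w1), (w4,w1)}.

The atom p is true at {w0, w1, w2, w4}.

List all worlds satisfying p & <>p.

{w0, w2, w4}

w0: p is T, <>p is T. ✓
w1: p is T, <>p is F. ✗
w2: p is T, <>p is T. ✓
w3: p is F, <>p is F. ✗
w4: p is T, <>p is T. ✓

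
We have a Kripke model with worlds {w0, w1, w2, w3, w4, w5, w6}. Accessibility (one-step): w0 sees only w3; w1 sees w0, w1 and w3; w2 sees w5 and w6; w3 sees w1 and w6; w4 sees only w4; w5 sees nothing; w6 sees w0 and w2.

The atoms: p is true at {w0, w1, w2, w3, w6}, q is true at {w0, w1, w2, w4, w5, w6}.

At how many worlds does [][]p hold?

w0: successors {w3}; []p there: w3:T. ✓
w1: successors {w0, w1, w3}; []p there: w0:T, w1:T, w3:T. ✓
w2: successors {w5, w6}; []p there: w5:T, w6:T. ✓
w3: successors {w1, w6}; []p there: w1:T, w6:T. ✓
w4: successors {w4}; []p there: w4:F. ✗
w5: no successors, so [][]p holds vacuously. ✓
w6: successors {w0, w2}; []p there: w0:T, w2:F. ✗
Satisfying worlds: {w0, w1, w2, w3, w5}.

5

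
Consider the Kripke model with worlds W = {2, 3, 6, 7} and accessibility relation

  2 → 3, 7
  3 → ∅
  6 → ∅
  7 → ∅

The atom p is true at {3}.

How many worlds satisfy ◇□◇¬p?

2: successors {3, 7}; □◇¬p there: 3:T, 7:T. ✓
3: no successors, so ◇□◇¬p fails. ✗
6: no successors, so ◇□◇¬p fails. ✗
7: no successors, so ◇□◇¬p fails. ✗
Satisfying worlds: {2}.

1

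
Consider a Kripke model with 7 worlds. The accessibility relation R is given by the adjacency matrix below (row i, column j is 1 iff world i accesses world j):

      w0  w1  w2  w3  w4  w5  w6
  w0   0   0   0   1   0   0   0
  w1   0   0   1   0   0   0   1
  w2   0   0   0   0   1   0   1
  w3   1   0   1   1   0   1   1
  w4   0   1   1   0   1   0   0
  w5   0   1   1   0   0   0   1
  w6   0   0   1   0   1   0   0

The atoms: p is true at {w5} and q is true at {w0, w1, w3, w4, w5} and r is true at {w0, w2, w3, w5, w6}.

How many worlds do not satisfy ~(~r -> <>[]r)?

6

w0: ~r -> <>[]r is T. ✗
w1: ~r -> <>[]r is F. ✓
w2: ~r -> <>[]r is T. ✗
w3: ~r -> <>[]r is T. ✗
w4: ~r -> <>[]r is T. ✗
w5: ~r -> <>[]r is T. ✗
w6: ~r -> <>[]r is T. ✗
Satisfying worlds: {w1}.
So ~(~r -> <>[]r) fails at the other 6 worlds.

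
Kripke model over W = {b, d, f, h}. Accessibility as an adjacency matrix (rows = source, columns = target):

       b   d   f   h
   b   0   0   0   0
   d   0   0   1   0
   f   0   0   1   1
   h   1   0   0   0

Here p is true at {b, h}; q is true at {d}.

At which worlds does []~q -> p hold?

{b, h}

b: []~q is T, p is T. ✓
d: []~q is T, p is F. ✗
f: []~q is T, p is F. ✗
h: []~q is T, p is T. ✓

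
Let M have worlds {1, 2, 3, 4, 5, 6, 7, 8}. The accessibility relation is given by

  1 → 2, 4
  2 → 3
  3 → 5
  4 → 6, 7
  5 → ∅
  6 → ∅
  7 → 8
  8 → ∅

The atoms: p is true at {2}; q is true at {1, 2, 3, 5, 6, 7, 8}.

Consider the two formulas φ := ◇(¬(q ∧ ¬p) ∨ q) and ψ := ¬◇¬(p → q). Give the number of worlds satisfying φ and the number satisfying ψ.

5 and 8

For ◇(¬(q ∧ ¬p) ∨ q):
1: successors {2, 4}; ¬(q ∧ ¬p) ∨ q there: 2:T, 4:T. ✓
2: successors {3}; ¬(q ∧ ¬p) ∨ q there: 3:T. ✓
3: successors {5}; ¬(q ∧ ¬p) ∨ q there: 5:T. ✓
4: successors {6, 7}; ¬(q ∧ ¬p) ∨ q there: 6:T, 7:T. ✓
5: no successors, so ◇(¬(q ∧ ¬p) ∨ q) fails. ✗
6: no successors, so ◇(¬(q ∧ ¬p) ∨ q) fails. ✗
7: successors {8}; ¬(q ∧ ¬p) ∨ q there: 8:T. ✓
8: no successors, so ◇(¬(q ∧ ¬p) ∨ q) fails. ✗
— 5 worlds.
For ¬◇¬(p → q):
1: ◇¬(p → q) is F. ✓
2: ◇¬(p → q) is F. ✓
3: ◇¬(p → q) is F. ✓
4: ◇¬(p → q) is F. ✓
5: ◇¬(p → q) is F. ✓
6: ◇¬(p → q) is F. ✓
7: ◇¬(p → q) is F. ✓
8: ◇¬(p → q) is F. ✓
— 8 worlds.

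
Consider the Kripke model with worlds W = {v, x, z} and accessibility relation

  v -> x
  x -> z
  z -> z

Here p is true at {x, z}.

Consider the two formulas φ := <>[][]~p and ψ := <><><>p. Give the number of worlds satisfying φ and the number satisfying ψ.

0 and 3

For <>[][]~p:
v: successors {x}; [][]~p there: x:F. ✗
x: successors {z}; [][]~p there: z:F. ✗
z: successors {z}; [][]~p there: z:F. ✗
— 0 worlds.
For <><><>p:
v: successors {x}; <><>p there: x:T. ✓
x: successors {z}; <><>p there: z:T. ✓
z: successors {z}; <><>p there: z:T. ✓
— 3 worlds.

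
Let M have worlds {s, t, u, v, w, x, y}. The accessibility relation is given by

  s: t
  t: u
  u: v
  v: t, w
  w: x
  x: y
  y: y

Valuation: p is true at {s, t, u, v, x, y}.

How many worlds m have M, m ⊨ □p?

s: successors {t}; p there: t:T. ✓
t: successors {u}; p there: u:T. ✓
u: successors {v}; p there: v:T. ✓
v: successors {t, w}; p there: t:T, w:F. ✗
w: successors {x}; p there: x:T. ✓
x: successors {y}; p there: y:T. ✓
y: successors {y}; p there: y:T. ✓
Satisfying worlds: {s, t, u, w, x, y}.

6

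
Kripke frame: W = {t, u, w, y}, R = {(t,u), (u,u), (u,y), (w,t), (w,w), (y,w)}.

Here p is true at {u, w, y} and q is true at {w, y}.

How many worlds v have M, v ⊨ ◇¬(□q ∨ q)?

t: successors {u}; ¬(□q ∨ q) there: u:T. ✓
u: successors {u, y}; ¬(□q ∨ q) there: u:T, y:F. ✓
w: successors {t, w}; ¬(□q ∨ q) there: t:T, w:F. ✓
y: successors {w}; ¬(□q ∨ q) there: w:F. ✗
Satisfying worlds: {t, u, w}.

3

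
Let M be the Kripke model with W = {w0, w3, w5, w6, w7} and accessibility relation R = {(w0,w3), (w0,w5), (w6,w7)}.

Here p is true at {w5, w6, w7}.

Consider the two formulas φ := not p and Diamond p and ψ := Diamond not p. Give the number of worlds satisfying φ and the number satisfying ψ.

For not p and Diamond p:
w0: not p is T, Diamond p is T. ✓
w3: not p is T, Diamond p is F. ✗
w5: not p is F, Diamond p is F. ✗
w6: not p is F, Diamond p is T. ✗
w7: not p is F, Diamond p is F. ✗
— 1 world.
For Diamond not p:
w0: successors {w3, w5}; not p there: w3:T, w5:F. ✓
w3: no successors, so Diamond not p fails. ✗
w5: no successors, so Diamond not p fails. ✗
w6: successors {w7}; not p there: w7:F. ✗
w7: no successors, so Diamond not p fails. ✗
— 1 world.

1 and 1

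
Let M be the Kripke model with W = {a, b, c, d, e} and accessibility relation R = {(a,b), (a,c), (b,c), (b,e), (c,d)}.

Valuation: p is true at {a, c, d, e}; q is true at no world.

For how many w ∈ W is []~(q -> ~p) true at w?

2

a: successors {b, c}; ~(q -> ~p) there: b:F, c:F. ✗
b: successors {c, e}; ~(q -> ~p) there: c:F, e:F. ✗
c: successors {d}; ~(q -> ~p) there: d:F. ✗
d: no successors, so []~(q -> ~p) holds vacuously. ✓
e: no successors, so []~(q -> ~p) holds vacuously. ✓
Satisfying worlds: {d, e}.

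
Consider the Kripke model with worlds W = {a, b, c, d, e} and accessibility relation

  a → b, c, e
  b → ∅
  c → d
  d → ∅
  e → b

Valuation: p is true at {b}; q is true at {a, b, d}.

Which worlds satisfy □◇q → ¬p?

a: □◇q is F, ¬p is T. ✓
b: □◇q is T, ¬p is F. ✗
c: □◇q is F, ¬p is T. ✓
d: □◇q is T, ¬p is T. ✓
e: □◇q is F, ¬p is T. ✓

{a, c, d, e}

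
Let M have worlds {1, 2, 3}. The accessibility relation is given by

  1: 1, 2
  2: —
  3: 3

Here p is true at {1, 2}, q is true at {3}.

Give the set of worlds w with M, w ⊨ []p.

{1, 2}

1: successors {1, 2}; p there: 1:T, 2:T. ✓
2: no successors, so []p holds vacuously. ✓
3: successors {3}; p there: 3:F. ✗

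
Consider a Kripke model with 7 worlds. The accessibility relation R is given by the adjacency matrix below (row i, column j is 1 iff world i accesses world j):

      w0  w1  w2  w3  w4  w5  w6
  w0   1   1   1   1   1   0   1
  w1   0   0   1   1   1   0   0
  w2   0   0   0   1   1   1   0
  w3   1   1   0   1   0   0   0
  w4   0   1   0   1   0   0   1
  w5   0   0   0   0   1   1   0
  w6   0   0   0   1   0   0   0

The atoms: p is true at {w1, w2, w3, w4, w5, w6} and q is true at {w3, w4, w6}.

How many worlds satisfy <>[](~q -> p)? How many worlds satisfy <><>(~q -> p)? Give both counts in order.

For <>[](~q -> p):
w0: successors {w0, w1, w2, w3, w4, w6}; [](~q -> p) there: w0:F, w1:T, w2:T, w3:F, w4:T, w6:T. ✓
w1: successors {w2, w3, w4}; [](~q -> p) there: w2:T, w3:F, w4:T. ✓
w2: successors {w3, w4, w5}; [](~q -> p) there: w3:F, w4:T, w5:T. ✓
w3: successors {w0, w1, w3}; [](~q -> p) there: w0:F, w1:T, w3:F. ✓
w4: successors {w1, w3, w6}; [](~q -> p) there: w1:T, w3:F, w6:T. ✓
w5: successors {w4, w5}; [](~q -> p) there: w4:T, w5:T. ✓
w6: successors {w3}; [](~q -> p) there: w3:F. ✗
— 6 worlds.
For <><>(~q -> p):
w0: successors {w0, w1, w2, w3, w4, w6}; <>(~q -> p) there: w0:T, w1:T, w2:T, w3:T, w4:T, w6:T. ✓
w1: successors {w2, w3, w4}; <>(~q -> p) there: w2:T, w3:T, w4:T. ✓
w2: successors {w3, w4, w5}; <>(~q -> p) there: w3:T, w4:T, w5:T. ✓
w3: successors {w0, w1, w3}; <>(~q -> p) there: w0:T, w1:T, w3:T. ✓
w4: successors {w1, w3, w6}; <>(~q -> p) there: w1:T, w3:T, w6:T. ✓
w5: successors {w4, w5}; <>(~q -> p) there: w4:T, w5:T. ✓
w6: successors {w3}; <>(~q -> p) there: w3:T. ✓
— 7 worlds.

6 and 7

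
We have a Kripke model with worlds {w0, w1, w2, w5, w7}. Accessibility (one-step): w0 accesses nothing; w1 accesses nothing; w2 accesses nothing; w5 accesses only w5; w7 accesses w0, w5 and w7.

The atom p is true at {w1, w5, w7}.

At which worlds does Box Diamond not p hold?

w0: no successors, so Box Diamond not p holds vacuously. ✓
w1: no successors, so Box Diamond not p holds vacuously. ✓
w2: no successors, so Box Diamond not p holds vacuously. ✓
w5: successors {w5}; Diamond not p there: w5:F. ✗
w7: successors {w0, w5, w7}; Diamond not p there: w0:F, w5:F, w7:T. ✗

{w0, w1, w2}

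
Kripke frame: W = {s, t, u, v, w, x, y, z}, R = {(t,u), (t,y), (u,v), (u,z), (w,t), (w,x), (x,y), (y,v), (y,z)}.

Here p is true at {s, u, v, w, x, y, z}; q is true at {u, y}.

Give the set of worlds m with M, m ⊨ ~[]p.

s: []p is T. ✗
t: []p is T. ✗
u: []p is T. ✗
v: []p is T. ✗
w: []p is F. ✓
x: []p is T. ✗
y: []p is T. ✗
z: []p is T. ✗

{w}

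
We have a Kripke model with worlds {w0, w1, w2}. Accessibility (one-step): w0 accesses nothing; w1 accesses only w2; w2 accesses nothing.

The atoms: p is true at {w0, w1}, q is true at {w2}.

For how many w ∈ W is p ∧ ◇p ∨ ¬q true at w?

w0: p ∧ ◇p is F, ¬q is T. ✓
w1: p ∧ ◇p is F, ¬q is T. ✓
w2: p ∧ ◇p is F, ¬q is F. ✗
Satisfying worlds: {w0, w1}.

2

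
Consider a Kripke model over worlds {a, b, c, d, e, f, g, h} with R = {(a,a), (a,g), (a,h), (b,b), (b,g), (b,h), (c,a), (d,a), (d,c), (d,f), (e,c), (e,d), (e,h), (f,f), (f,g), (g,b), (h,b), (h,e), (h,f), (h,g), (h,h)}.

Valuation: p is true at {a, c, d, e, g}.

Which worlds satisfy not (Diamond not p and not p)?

{a, c, d, e, g}

a: Diamond not p and not p is F. ✓
b: Diamond not p and not p is T. ✗
c: Diamond not p and not p is F. ✓
d: Diamond not p and not p is F. ✓
e: Diamond not p and not p is F. ✓
f: Diamond not p and not p is T. ✗
g: Diamond not p and not p is F. ✓
h: Diamond not p and not p is T. ✗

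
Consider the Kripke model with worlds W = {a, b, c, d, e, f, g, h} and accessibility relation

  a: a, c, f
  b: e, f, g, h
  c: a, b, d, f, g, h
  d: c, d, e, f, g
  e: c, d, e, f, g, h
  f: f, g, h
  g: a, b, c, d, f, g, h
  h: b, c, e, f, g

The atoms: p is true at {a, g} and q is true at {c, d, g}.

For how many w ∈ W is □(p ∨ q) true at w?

a: successors {a, c, f}; p ∨ q there: a:T, c:T, f:F. ✗
b: successors {e, f, g, h}; p ∨ q there: e:F, f:F, g:T, h:F. ✗
c: successors {a, b, d, f, g, h}; p ∨ q there: a:T, b:F, d:T, f:F, g:T, h:F. ✗
d: successors {c, d, e, f, g}; p ∨ q there: c:T, d:T, e:F, f:F, g:T. ✗
e: successors {c, d, e, f, g, h}; p ∨ q there: c:T, d:T, e:F, f:F, g:T, h:F. ✗
f: successors {f, g, h}; p ∨ q there: f:F, g:T, h:F. ✗
g: successors {a, b, c, d, f, g, h}; p ∨ q there: a:T, b:F, c:T, d:T, f:F, g:T, h:F. ✗
h: successors {b, c, e, f, g}; p ∨ q there: b:F, c:T, e:F, f:F, g:T. ✗
Satisfying worlds: ∅.

0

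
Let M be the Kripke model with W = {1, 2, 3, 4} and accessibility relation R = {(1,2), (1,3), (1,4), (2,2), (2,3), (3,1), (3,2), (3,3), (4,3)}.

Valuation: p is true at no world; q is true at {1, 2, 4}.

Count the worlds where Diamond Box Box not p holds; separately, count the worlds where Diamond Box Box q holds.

For Diamond Box Box not p:
1: successors {2, 3, 4}; Box Box not p there: 2:T, 3:T, 4:T. ✓
2: successors {2, 3}; Box Box not p there: 2:T, 3:T. ✓
3: successors {1, 2, 3}; Box Box not p there: 1:T, 2:T, 3:T. ✓
4: successors {3}; Box Box not p there: 3:T. ✓
— 4 worlds.
For Diamond Box Box q:
1: successors {2, 3, 4}; Box Box q there: 2:F, 3:F, 4:F. ✗
2: successors {2, 3}; Box Box q there: 2:F, 3:F. ✗
3: successors {1, 2, 3}; Box Box q there: 1:F, 2:F, 3:F. ✗
4: successors {3}; Box Box q there: 3:F. ✗
— 0 worlds.

4 and 0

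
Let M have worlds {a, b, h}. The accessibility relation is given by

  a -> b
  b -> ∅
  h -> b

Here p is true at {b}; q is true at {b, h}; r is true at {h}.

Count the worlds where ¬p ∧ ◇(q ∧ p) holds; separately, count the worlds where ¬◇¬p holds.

2 and 3

For ¬p ∧ ◇(q ∧ p):
a: ¬p is T, ◇(q ∧ p) is T. ✓
b: ¬p is F, ◇(q ∧ p) is F. ✗
h: ¬p is T, ◇(q ∧ p) is T. ✓
— 2 worlds.
For ¬◇¬p:
a: ◇¬p is F. ✓
b: ◇¬p is F. ✓
h: ◇¬p is F. ✓
— 3 worlds.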